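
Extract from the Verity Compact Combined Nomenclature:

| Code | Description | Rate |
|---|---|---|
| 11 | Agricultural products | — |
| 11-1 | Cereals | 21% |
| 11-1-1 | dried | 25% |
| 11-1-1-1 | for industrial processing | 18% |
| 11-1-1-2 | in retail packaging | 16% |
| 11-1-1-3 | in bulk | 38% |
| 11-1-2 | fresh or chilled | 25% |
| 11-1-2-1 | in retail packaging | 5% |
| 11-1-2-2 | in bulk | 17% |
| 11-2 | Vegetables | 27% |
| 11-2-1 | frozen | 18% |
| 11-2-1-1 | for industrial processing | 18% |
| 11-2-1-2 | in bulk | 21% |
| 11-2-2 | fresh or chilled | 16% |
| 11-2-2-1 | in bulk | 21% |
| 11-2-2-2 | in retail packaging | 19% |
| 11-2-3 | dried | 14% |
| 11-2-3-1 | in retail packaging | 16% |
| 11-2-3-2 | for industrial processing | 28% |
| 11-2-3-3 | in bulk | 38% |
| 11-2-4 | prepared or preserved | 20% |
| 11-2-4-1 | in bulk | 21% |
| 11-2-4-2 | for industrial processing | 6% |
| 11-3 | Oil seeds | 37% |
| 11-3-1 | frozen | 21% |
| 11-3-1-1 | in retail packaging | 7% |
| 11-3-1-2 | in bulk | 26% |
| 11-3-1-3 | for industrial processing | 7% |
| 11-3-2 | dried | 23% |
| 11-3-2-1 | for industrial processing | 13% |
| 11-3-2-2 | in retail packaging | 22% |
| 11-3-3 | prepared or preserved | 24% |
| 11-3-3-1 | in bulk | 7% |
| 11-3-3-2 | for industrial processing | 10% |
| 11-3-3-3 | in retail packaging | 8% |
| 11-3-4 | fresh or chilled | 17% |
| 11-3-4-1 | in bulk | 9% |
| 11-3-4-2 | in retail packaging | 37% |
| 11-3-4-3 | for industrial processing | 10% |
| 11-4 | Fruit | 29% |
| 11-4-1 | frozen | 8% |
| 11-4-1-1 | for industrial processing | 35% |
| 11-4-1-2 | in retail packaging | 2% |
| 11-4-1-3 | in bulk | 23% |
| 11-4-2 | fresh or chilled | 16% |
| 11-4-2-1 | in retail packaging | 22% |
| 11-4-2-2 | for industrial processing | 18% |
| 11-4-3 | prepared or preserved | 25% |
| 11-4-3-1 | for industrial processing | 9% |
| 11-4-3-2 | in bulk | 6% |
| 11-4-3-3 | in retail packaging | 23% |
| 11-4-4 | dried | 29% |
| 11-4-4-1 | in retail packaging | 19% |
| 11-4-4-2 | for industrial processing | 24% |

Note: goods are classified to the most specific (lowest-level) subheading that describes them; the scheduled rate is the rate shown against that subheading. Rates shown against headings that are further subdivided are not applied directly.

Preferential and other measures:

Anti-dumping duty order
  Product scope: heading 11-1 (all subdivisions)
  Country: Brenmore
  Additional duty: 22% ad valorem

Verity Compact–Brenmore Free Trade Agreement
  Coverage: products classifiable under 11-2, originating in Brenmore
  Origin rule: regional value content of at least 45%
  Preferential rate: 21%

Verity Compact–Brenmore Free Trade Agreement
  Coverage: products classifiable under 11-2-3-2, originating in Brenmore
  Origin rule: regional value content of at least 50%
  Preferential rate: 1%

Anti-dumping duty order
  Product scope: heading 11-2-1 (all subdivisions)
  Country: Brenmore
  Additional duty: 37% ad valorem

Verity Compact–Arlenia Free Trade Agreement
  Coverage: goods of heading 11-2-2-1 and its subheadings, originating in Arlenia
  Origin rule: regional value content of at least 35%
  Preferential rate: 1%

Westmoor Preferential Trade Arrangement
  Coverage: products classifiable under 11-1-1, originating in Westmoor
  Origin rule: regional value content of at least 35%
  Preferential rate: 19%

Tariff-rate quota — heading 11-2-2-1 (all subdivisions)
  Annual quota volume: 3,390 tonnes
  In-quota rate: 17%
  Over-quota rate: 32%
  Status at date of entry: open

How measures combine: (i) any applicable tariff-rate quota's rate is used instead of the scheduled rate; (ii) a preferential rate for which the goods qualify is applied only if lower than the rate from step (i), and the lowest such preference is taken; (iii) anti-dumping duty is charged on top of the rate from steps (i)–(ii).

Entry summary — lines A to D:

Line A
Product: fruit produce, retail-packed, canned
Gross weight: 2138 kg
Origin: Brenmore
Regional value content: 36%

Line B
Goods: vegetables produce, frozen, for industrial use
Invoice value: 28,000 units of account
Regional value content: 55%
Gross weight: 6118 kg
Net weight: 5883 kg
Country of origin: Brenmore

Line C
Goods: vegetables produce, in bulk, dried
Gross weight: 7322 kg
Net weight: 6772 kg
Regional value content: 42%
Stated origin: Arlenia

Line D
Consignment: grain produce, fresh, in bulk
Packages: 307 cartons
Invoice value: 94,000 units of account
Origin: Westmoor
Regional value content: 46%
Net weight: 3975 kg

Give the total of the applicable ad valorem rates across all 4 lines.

Line A: fruit → 11-4; canned → 11-4-3; retail-packed → 11-4-3-3. Scheduled 23%. Brenmore agreement on 11-2: 11-4-3-3 not covered; Brenmore agreement on 11-2-3-2: 11-4-3-3 not covered. → 23%.
Line B: vegetables → 11-2; frozen → 11-2-1; for industrial use → 11-2-1-1. Scheduled 18%. Brenmore agreement on 11-2: RVC ≥ 45% → 21% available; Brenmore agreement on 11-2-3-2: 11-2-1-1 not covered; preference 21% not lower than 18% → no reduction; anti-dumping (Brenmore, 11-2-1): +37%; total 18% + 37% = 55%. → 55%.
Line C: vegetables → 11-2; dried → 11-2-3; in bulk → 11-2-3-3. Scheduled 38%. Arlenia agreement on 11-2-2-1: 11-2-3-3 not covered. → 38%.
Line D: grain → 11-1; fresh → 11-1-2; in bulk → 11-1-2-2. Scheduled 17%. Westmoor agreement on 11-1-1: 11-1-2-2 not covered. → 17%.
Sum: 23% + 55% + 38% + 17% = 133%.

133%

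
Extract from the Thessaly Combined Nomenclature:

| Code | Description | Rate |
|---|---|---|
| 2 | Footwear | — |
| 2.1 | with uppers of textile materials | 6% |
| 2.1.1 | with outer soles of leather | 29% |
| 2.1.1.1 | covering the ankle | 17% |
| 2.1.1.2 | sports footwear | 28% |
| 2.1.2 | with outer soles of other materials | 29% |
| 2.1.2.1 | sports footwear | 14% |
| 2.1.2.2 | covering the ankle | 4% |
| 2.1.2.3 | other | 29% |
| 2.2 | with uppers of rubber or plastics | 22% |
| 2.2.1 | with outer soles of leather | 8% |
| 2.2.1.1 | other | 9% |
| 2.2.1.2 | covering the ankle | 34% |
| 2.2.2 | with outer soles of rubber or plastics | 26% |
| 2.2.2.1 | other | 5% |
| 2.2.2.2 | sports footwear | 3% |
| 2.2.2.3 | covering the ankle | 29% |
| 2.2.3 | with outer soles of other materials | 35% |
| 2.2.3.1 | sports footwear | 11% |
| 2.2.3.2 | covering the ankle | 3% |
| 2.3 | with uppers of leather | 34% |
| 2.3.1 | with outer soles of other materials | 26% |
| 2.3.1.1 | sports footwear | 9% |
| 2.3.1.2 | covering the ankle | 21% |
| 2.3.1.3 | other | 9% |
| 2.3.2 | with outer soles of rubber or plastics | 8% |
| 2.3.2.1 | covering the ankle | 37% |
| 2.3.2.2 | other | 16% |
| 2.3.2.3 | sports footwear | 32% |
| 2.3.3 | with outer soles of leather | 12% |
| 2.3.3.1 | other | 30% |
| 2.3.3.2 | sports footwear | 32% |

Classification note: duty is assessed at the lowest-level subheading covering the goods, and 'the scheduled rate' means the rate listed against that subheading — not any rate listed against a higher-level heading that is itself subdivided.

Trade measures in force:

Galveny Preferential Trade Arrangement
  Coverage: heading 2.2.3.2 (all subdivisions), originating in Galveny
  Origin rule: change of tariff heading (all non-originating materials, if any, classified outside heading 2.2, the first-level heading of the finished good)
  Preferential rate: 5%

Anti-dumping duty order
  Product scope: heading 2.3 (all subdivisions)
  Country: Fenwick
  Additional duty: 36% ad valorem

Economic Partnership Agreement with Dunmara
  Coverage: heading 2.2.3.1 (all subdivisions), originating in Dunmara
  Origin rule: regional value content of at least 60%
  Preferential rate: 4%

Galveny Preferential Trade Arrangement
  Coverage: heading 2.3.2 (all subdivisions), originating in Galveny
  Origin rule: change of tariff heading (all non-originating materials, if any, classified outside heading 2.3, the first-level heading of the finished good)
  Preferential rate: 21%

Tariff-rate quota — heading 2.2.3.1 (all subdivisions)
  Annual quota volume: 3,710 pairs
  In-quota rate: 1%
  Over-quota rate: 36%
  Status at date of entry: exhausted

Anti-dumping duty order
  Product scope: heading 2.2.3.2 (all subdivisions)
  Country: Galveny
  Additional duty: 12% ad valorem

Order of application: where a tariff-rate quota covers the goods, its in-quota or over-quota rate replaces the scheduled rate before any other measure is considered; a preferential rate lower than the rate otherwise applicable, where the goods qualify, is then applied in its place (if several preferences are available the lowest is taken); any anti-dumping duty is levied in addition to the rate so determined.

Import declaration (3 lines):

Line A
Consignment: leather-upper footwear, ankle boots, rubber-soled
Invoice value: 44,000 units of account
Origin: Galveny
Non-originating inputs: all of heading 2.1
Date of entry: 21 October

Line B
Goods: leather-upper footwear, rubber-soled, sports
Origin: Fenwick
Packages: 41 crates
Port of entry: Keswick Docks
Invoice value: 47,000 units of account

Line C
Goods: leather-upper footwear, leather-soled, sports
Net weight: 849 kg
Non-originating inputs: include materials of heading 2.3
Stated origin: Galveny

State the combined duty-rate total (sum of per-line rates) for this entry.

Line A: leather-upper → 2.3; rubber-soled → 2.3.2; ankle boots → 2.3.2.1. Scheduled 37%. Galveny agreement on 2.2.3.2: 2.3.2.1 not covered; Galveny agreement on 2.3.2: CTH met → 21% available; preferential 21%. → 21%.
Line B: leather-upper → 2.3; rubber-soled → 2.3.2; sports → 2.3.2.3. Scheduled 32%. anti-dumping (Fenwick, 2.3): +36%; total 32% + 36% = 68%. → 68%.
Line C: leather-upper → 2.3; leather-soled → 2.3.3; sports → 2.3.3.2. Scheduled 32%. Galveny agreement on 2.2.3.2: 2.3.3.2 not covered; Galveny agreement on 2.3.2: 2.3.3.2 not covered. → 32%.
Sum: 21% + 68% + 32% = 121%.

121%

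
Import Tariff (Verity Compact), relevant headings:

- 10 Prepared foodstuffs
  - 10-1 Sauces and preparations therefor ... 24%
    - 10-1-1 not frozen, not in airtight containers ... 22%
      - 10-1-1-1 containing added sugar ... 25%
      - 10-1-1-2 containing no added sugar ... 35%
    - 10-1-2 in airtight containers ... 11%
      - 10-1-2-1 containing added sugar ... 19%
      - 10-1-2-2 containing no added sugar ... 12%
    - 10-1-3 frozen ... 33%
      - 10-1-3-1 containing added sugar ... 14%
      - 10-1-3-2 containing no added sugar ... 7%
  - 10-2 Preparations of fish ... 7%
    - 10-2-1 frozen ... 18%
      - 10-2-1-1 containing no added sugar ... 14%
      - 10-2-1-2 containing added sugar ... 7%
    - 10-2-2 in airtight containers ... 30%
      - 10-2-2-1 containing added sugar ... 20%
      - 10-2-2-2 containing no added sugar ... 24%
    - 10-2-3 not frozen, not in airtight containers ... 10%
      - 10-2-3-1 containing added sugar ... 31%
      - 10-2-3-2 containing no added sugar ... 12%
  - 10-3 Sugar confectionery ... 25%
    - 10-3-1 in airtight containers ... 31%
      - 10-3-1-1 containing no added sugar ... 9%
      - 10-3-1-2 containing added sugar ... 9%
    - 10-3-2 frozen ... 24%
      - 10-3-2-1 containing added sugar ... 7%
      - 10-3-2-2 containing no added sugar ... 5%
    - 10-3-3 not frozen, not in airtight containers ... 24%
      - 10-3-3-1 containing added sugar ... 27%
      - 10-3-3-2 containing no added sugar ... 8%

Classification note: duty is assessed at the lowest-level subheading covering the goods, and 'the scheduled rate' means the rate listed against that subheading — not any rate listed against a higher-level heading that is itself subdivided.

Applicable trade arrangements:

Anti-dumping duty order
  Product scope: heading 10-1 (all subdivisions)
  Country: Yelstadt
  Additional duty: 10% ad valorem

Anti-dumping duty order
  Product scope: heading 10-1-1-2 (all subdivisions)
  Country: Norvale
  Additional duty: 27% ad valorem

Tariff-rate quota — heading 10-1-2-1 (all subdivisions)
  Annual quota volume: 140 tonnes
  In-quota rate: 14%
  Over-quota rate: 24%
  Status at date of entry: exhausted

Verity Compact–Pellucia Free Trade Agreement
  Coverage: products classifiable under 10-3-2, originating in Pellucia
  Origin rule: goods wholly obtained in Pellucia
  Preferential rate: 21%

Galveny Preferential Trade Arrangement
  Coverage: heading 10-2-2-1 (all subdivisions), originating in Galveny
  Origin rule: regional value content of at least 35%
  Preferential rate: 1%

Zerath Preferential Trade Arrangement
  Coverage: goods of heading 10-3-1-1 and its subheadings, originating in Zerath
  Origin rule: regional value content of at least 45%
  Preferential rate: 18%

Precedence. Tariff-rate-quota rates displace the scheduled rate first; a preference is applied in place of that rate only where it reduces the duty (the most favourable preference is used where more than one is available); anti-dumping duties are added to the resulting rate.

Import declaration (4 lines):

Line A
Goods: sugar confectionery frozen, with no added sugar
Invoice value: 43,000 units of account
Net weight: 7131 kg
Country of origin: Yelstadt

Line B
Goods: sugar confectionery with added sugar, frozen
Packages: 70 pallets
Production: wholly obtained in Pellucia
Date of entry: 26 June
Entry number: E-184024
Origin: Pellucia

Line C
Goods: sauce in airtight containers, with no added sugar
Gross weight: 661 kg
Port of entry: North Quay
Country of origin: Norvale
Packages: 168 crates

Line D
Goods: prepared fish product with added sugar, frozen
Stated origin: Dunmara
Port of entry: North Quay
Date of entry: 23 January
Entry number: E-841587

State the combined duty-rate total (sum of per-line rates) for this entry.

Line A: sugar confectionery → 10-3; frozen → 10-3-2; with no added sugar → 10-3-2-2. Scheduled 5%. No special measure applies. → 5%.
Line B: sugar confectionery → 10-3; frozen → 10-3-2; with added sugar → 10-3-2-1. Scheduled 7%. Pellucia agreement on 10-3-2: wholly obtained → 21% available; preference 21% not lower than 7% → no reduction. → 7%.
Line C: sauce → 10-1; in airtight containers → 10-1-2; with no added sugar → 10-1-2-2. Scheduled 12%. No special measure applies. → 12%.
Line D: prepared fish product → 10-2; frozen → 10-2-1; with added sugar → 10-2-1-2. Scheduled 7%. No special measure applies. → 7%.
Sum: 5% + 7% + 12% + 7% = 31%.

31%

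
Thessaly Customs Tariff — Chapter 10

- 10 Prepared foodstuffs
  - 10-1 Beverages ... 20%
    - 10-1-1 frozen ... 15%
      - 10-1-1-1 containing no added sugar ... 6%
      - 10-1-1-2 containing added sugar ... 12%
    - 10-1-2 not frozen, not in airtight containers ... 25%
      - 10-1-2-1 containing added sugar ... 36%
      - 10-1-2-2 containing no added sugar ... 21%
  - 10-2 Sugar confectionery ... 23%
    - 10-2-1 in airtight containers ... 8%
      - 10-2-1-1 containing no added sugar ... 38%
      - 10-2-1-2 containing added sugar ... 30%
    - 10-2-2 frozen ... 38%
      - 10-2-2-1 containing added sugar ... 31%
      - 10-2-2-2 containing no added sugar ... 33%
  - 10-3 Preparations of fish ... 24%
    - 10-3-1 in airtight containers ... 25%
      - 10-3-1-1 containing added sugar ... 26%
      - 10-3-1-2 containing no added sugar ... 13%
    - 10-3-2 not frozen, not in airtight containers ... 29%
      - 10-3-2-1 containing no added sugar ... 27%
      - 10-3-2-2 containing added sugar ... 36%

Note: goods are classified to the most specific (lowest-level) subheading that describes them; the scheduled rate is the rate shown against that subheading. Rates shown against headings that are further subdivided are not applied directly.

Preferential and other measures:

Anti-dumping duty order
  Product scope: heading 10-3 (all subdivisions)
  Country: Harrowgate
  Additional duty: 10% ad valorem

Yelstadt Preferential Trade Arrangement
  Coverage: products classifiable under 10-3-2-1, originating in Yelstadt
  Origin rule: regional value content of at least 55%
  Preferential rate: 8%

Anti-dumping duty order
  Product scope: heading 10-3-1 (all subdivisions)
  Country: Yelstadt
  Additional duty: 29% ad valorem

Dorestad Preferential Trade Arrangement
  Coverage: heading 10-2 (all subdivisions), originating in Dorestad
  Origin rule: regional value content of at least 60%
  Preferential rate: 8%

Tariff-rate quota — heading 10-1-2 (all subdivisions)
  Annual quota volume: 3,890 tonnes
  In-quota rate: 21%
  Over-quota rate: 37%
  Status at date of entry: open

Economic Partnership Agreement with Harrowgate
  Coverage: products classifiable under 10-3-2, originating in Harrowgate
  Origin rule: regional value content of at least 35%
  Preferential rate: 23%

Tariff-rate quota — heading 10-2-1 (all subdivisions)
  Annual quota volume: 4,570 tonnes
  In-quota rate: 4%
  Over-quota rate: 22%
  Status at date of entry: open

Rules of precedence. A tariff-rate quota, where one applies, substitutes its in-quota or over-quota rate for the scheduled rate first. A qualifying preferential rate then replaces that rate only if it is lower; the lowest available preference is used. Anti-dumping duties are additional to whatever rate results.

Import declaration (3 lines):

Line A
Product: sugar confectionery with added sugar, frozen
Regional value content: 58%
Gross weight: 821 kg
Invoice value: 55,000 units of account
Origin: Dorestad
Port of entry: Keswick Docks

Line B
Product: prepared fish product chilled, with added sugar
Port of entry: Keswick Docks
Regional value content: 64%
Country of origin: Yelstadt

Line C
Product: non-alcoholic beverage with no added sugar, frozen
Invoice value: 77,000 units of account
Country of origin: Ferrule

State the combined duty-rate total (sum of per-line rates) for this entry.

73%

Line A: sugar confectionery → 10-2; frozen → 10-2-2; with added sugar → 10-2-2-1. Scheduled 31%. Dorestad agreement on 10-2: RVC < 60%. → 31%.
Line B: prepared fish product → 10-3; chilled → 10-3-2; with added sugar → 10-3-2-2. Scheduled 36%. Yelstadt agreement on 10-3-2-1: 10-3-2-2 not covered. → 36%.
Line C: non-alcoholic beverage → 10-1; frozen → 10-1-1; with no added sugar → 10-1-1-1. Scheduled 6%. No special measure applies. → 6%.
Sum: 31% + 36% + 6% = 73%.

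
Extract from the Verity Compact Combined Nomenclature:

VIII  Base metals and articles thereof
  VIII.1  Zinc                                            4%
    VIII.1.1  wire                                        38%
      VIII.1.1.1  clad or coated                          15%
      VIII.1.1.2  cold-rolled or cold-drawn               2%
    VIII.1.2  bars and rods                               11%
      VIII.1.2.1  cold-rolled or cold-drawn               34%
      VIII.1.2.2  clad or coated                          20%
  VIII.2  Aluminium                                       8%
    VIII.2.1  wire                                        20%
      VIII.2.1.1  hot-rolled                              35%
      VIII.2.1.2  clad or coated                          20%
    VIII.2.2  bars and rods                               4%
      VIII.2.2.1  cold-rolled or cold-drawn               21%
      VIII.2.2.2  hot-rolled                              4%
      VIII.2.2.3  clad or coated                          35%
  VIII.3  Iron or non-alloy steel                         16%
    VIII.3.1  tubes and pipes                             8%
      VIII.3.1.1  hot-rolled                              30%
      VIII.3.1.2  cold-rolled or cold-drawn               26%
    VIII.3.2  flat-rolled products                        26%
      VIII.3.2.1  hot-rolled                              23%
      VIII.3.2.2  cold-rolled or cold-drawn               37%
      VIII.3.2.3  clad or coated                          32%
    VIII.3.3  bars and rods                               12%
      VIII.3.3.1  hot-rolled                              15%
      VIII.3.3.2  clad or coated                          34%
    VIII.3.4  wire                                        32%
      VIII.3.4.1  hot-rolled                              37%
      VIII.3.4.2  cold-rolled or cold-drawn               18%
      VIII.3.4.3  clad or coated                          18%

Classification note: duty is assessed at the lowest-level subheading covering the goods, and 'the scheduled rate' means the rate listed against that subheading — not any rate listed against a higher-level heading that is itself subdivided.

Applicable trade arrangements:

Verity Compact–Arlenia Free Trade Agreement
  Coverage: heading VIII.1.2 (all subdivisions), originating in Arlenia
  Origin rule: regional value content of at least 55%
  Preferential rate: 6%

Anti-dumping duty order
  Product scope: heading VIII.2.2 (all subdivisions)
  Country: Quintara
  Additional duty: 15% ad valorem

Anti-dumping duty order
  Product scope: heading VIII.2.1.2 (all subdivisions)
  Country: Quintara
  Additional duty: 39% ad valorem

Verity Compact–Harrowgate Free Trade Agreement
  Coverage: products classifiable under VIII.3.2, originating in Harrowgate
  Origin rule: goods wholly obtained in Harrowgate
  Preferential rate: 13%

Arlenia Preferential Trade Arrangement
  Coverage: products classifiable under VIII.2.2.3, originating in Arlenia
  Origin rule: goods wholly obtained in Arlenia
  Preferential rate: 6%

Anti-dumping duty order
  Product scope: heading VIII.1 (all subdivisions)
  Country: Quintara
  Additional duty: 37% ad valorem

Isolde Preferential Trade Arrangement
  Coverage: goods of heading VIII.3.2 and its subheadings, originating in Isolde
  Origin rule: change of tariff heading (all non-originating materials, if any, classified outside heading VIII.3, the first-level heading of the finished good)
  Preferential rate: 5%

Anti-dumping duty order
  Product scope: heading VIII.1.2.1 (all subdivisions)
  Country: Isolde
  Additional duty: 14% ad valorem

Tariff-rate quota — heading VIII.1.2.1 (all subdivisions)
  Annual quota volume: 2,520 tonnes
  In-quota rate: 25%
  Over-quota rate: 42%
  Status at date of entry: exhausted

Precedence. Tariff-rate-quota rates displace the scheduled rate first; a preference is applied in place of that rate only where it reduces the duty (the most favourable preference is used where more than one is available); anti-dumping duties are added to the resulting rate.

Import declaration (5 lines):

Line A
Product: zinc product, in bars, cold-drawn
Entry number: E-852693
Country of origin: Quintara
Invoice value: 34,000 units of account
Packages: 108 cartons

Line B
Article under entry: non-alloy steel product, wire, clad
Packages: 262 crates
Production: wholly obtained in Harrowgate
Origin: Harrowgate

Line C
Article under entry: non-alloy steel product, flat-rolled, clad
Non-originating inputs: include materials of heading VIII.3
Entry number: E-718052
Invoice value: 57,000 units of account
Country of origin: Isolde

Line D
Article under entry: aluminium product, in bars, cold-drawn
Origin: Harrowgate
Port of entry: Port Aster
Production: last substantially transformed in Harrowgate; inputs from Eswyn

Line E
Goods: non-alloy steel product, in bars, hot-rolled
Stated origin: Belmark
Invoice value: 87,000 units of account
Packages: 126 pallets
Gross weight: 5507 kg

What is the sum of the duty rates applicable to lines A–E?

Line A: zinc → VIII.1; in bars → VIII.1.2; cold-drawn → VIII.1.2.1. Scheduled 34%. quota on VIII.1.2.1 exhausted → over-quota 42%; anti-dumping (Quintara, VIII.1): +37%; total 42% + 37% = 79%. → 79%.
Line B: non-alloy steel → VIII.3; wire → VIII.3.4; clad → VIII.3.4.3. Scheduled 18%. Harrowgate agreement on VIII.3.2: VIII.3.4.3 not covered. → 18%.
Line C: non-alloy steel → VIII.3; flat-rolled → VIII.3.2; clad → VIII.3.2.3. Scheduled 32%. Isolde agreement on VIII.3.2: CTH not met. → 32%.
Line D: aluminium → VIII.2; in bars → VIII.2.2; cold-drawn → VIII.2.2.1. Scheduled 21%. Harrowgate agreement on VIII.3.2: VIII.2.2.1 not covered. → 21%.
Line E: non-alloy steel → VIII.3; in bars → VIII.3.3; hot-rolled → VIII.3.3.1. Scheduled 15%. No special measure applies. → 15%.
Sum: 79% + 18% + 32% + 21% + 15% = 165%.

165%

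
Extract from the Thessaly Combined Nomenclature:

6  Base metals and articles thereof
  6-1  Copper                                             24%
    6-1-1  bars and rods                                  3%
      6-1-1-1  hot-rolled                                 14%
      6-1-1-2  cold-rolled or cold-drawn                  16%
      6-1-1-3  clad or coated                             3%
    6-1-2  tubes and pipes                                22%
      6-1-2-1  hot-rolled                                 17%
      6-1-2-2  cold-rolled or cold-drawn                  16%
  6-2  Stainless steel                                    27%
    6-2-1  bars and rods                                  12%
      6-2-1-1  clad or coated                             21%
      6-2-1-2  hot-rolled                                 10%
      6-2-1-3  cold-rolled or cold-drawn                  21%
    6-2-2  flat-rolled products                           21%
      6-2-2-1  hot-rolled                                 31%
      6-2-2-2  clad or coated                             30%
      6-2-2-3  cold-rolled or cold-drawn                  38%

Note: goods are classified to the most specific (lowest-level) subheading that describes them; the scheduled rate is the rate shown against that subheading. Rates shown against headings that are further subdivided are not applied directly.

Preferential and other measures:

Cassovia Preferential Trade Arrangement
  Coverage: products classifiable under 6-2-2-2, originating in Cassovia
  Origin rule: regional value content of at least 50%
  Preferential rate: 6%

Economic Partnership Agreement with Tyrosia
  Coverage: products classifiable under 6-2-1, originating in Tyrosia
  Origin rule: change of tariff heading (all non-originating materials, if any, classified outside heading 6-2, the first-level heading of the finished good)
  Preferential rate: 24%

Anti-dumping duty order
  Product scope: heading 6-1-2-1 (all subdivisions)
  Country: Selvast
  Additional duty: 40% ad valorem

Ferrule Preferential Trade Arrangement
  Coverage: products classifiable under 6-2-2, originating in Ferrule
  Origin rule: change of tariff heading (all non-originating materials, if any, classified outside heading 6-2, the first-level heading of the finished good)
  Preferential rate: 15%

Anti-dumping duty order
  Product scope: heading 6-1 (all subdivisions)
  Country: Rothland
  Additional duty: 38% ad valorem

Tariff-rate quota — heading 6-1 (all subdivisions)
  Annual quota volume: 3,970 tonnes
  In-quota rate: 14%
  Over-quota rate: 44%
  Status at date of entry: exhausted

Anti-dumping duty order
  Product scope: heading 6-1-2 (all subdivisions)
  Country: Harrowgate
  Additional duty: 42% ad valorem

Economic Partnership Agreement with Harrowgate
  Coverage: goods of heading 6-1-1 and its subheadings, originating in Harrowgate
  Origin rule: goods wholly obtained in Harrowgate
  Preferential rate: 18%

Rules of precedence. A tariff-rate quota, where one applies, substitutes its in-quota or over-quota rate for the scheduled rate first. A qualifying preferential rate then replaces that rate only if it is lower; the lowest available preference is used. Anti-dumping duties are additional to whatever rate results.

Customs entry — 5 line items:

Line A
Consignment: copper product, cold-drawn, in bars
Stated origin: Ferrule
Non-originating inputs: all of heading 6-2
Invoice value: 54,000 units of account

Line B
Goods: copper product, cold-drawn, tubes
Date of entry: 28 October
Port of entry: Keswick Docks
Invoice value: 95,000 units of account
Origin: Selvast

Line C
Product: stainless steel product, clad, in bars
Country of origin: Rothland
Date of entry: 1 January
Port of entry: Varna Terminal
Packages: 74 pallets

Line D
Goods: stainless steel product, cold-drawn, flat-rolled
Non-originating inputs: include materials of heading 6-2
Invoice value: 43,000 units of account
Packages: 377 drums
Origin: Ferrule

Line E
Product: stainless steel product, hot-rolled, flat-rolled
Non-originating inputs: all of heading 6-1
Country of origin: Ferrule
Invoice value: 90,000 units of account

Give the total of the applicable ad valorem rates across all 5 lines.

162%

Line A: copper → 6-1; in bars → 6-1-1; cold-drawn → 6-1-1-2. Scheduled 16%. quota on 6-1 exhausted → over-quota 44%; Ferrule agreement on 6-2-2: 6-1-1-2 not covered. → 44%.
Line B: copper → 6-1; tubes → 6-1-2; cold-drawn → 6-1-2-2. Scheduled 16%. quota on 6-1 exhausted → over-quota 44%. → 44%.
Line C: stainless steel → 6-2; in bars → 6-2-1; clad → 6-2-1-1. Scheduled 21%. No special measure applies. → 21%.
Line D: stainless steel → 6-2; flat-rolled → 6-2-2; cold-drawn → 6-2-2-3. Scheduled 38%. Ferrule agreement on 6-2-2: CTH not met. → 38%.
Line E: stainless steel → 6-2; flat-rolled → 6-2-2; hot-rolled → 6-2-2-1. Scheduled 31%. Ferrule agreement on 6-2-2: CTH met → 15% available; preferential 15%. → 15%.
Sum: 44% + 44% + 21% + 38% + 15% = 162%.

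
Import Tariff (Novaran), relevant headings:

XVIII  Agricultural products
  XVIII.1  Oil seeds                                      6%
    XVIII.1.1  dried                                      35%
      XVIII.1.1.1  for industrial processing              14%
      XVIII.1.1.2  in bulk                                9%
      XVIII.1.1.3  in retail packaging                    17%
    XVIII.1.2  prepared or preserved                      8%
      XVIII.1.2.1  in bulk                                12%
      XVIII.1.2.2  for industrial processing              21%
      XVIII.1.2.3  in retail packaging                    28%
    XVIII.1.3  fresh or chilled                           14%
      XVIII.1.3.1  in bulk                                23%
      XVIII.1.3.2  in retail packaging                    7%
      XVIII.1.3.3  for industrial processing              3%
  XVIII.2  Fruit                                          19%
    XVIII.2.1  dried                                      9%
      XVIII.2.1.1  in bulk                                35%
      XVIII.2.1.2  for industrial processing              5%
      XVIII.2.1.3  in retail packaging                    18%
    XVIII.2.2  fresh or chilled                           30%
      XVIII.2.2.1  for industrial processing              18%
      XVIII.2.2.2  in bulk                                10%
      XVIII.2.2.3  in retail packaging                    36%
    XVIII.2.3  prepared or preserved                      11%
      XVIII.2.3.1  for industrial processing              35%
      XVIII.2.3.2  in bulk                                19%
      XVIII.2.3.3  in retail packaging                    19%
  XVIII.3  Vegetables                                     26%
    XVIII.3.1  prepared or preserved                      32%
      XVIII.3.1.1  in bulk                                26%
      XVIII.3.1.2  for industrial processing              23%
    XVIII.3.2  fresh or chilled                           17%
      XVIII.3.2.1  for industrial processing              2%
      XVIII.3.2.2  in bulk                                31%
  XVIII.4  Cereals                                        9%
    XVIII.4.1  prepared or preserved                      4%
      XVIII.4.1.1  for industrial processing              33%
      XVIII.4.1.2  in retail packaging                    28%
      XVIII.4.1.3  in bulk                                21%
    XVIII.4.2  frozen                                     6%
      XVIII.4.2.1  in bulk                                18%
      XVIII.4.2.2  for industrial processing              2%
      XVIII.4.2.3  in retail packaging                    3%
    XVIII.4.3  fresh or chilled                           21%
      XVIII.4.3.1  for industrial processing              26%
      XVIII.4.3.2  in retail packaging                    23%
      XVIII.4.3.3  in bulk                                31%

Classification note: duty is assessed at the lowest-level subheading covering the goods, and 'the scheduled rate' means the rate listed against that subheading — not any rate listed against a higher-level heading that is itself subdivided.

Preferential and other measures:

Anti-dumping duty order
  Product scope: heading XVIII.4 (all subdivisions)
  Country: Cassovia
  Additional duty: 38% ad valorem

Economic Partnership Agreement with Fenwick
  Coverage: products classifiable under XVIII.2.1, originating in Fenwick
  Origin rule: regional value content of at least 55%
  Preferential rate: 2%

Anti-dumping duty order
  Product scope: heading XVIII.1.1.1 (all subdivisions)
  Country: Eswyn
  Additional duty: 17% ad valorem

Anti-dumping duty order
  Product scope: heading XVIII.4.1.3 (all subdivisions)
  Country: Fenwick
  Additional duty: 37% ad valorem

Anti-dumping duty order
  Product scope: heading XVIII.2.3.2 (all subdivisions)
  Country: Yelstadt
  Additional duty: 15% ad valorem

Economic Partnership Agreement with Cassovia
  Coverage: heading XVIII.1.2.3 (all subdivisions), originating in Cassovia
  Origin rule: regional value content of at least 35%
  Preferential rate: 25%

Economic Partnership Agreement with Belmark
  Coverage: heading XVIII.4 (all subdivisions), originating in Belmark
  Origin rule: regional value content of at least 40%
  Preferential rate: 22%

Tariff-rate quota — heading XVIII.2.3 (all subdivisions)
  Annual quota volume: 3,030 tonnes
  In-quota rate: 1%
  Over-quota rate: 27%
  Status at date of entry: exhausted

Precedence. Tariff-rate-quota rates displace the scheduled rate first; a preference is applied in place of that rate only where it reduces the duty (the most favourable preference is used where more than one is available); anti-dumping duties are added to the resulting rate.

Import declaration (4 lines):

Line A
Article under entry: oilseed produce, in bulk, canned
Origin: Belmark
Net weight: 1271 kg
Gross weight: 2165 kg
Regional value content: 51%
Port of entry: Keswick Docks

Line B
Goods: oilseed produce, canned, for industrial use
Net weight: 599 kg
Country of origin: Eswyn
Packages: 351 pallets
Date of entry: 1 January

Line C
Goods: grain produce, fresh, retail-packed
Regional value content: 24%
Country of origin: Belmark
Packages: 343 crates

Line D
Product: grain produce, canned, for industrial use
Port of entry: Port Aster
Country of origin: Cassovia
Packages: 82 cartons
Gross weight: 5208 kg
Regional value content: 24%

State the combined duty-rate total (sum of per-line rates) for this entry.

Line A: oilseed → XVIII.1; canned → XVIII.1.2; in bulk → XVIII.1.2.1. Scheduled 12%. Belmark agreement on XVIII.4: XVIII.1.2.1 not covered. → 12%.
Line B: oilseed → XVIII.1; canned → XVIII.1.2; for industrial use → XVIII.1.2.2. Scheduled 21%. No special measure applies. → 21%.
Line C: grain → XVIII.4; fresh → XVIII.4.3; retail-packed → XVIII.4.3.2. Scheduled 23%. Belmark agreement on XVIII.4: RVC < 40%. → 23%.
Line D: grain → XVIII.4; canned → XVIII.4.1; for industrial use → XVIII.4.1.1. Scheduled 33%. Cassovia agreement on XVIII.1.2.3: XVIII.4.1.1 not covered; anti-dumping (Cassovia, XVIII.4): +38%; total 33% + 38% = 71%. → 71%.
Sum: 12% + 21% + 23% + 71% = 127%.

127%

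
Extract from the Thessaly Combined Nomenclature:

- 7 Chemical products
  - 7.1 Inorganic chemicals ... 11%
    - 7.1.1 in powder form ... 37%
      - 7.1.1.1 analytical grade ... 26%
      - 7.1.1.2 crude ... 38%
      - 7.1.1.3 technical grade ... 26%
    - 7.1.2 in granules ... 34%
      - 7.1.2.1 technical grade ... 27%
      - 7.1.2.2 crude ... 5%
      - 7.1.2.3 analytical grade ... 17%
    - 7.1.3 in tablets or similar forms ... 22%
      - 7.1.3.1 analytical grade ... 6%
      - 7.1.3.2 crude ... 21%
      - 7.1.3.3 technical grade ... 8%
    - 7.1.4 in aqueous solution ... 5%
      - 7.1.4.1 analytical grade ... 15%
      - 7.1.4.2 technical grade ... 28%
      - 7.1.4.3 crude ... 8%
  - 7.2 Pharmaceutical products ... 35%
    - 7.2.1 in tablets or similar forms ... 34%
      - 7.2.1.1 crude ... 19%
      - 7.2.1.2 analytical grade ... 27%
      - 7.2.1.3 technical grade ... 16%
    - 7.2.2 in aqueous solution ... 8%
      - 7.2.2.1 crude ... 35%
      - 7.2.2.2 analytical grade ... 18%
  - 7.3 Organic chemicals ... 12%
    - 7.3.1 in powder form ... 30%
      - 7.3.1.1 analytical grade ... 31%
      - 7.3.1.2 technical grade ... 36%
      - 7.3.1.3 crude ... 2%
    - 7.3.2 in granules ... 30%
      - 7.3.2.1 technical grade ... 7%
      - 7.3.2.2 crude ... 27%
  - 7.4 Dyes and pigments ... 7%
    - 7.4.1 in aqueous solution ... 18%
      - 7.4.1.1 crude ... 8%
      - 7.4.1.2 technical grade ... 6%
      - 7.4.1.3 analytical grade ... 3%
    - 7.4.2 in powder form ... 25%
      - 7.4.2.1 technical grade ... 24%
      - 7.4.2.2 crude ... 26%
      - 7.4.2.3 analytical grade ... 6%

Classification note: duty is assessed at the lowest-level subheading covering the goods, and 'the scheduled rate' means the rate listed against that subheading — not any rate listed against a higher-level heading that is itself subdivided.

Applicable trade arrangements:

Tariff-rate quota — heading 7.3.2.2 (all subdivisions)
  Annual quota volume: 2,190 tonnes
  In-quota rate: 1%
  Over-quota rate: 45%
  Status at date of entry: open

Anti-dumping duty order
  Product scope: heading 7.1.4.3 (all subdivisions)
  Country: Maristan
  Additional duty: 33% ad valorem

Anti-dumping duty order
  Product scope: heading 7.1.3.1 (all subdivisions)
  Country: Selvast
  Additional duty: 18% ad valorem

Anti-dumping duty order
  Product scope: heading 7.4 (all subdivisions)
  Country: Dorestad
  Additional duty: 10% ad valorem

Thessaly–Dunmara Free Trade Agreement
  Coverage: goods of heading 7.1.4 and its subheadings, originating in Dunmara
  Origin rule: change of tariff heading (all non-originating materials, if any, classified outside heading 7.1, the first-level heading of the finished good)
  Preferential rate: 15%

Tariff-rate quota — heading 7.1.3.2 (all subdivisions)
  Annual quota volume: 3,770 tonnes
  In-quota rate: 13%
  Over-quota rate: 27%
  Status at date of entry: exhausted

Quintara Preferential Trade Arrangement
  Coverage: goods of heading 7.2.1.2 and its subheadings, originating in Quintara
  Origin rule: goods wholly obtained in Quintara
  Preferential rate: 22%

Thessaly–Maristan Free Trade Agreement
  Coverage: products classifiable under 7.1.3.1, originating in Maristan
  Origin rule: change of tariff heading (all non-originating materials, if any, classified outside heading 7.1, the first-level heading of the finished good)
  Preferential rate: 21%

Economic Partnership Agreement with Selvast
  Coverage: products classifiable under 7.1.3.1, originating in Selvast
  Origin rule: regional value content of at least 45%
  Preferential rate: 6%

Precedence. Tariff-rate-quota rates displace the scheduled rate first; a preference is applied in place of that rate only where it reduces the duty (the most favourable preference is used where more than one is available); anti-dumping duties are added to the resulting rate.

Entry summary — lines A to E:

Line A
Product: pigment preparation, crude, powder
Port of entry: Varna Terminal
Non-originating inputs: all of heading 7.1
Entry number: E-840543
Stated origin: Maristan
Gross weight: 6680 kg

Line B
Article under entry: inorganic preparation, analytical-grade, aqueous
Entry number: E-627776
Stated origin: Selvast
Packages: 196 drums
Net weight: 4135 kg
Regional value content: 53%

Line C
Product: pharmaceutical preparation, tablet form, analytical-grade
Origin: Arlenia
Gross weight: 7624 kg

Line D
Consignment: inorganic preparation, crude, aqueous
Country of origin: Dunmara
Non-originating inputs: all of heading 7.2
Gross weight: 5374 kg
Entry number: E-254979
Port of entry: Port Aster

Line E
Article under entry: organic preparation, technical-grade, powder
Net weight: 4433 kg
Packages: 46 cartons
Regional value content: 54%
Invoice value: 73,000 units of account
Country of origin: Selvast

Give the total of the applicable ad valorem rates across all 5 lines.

112%

Line A: pigment → 7.4; powder → 7.4.2; crude → 7.4.2.2. Scheduled 26%. Maristan agreement on 7.1.3.1: 7.4.2.2 not covered. → 26%.
Line B: inorganic → 7.1; aqueous → 7.1.4; analytical-grade → 7.1.4.1. Scheduled 15%. Selvast agreement on 7.1.3.1: 7.1.4.1 not covered. → 15%.
Line C: pharmaceutical → 7.2; tablet form → 7.2.1; analytical-grade → 7.2.1.2. Scheduled 27%. No special measure applies. → 27%.
Line D: inorganic → 7.1; aqueous → 7.1.4; crude → 7.1.4.3. Scheduled 8%. Dunmara agreement on 7.1.4: CTH met → 15% available; preference 15% not lower than 8% → no reduction. → 8%.
Line E: organic → 7.3; powder → 7.3.1; technical-grade → 7.3.1.2. Scheduled 36%. Selvast agreement on 7.1.3.1: 7.3.1.2 not covered. → 36%.
Sum: 26% + 15% + 27% + 8% + 36% = 112%.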